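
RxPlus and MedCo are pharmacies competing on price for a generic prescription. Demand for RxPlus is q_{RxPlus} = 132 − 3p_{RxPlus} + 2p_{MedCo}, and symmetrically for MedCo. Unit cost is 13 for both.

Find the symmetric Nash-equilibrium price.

RxPlus's profit: π = (p_{RxPlus} − 13)(132 − 3p_{RxPlus} + 2p_{MedCo}).
∂π/∂p_{RxPlus} = 171 − 6p_{RxPlus} + 2p_{MedCo} = 0 ⇒ p_{RxPlus} = 28.5 + (1/3)p_{MedCo}.
The game is symmetric, so in equilibrium p_{MedCo} = p_{RxPlus}: the reaction function gives (2/3)p_{RxPlus} = 28.5, hence p_{RxPlus} = 42.75.

42.75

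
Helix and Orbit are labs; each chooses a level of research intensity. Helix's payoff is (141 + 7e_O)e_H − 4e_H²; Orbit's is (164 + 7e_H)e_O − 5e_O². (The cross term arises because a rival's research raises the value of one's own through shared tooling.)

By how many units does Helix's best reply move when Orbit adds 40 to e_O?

35

Expanding Helix's payoff: 141e_H + 7e_Oe_H − 4e_H².
∂π/∂e_H = 141 + 7e_O − 8e_H = 0, so e_H = 17.625 + 0.875e_O.
The reaction-function slope is 0.875, so a 40-unit rise in e_O moves e_H by 0.875 × 40 = 35. Helix's best response rises — the actions are strategic complements.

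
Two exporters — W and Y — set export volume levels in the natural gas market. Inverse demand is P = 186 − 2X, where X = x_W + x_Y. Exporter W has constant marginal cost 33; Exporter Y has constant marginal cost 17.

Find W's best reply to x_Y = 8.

Exporter W's profit: π = x_W(186 − 2(x_W + x_Y)) − 33x_W.
∂π/∂x_W = 153 − 4x_W − 2x_Y = 0, so x_W = 38.25 − 0.5x_Y.
At x_Y = 8: x_W = 38.25 − 0.5·8 = 34.25.

34.25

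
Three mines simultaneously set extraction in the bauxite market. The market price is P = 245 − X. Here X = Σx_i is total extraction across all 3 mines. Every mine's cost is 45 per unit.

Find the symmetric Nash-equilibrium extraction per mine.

A representative mine's profit is π_i = x_i(245 − X) − 45x_i, with X = x_i + Σ_{j≠i} x_j.
First-order condition: 200 − 2x_i − Σ_{j≠i} x_j = 0.
With identical mines, set every x_j = x: then 200 − 2x − 2x = 0, i.e. x = 200/4 = 50.

50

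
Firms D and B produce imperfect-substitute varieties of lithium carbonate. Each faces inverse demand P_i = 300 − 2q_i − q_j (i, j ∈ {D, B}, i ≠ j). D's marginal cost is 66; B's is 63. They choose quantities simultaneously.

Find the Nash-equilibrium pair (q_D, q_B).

Firm D's profit: π = q_D(300 − 2q_D − q_B) − 66q_D.
∂π/∂q_D = 234 − 4q_D − q_B = 0 ⇒ q_D = 58.5 − 0.25q_B.
Similarly q_B = 59.25 − 0.25q_D.
Solving the two reaction functions simultaneously: (1 − (−0.25)(−0.25))q_D = 58.5 − 0.25·59.25, so 0.9375q_D = 43.6875 and q_D = 46.6.
Then q_B = 59.25 − 0.25·46.6 = 47.6.

46.6, 47.6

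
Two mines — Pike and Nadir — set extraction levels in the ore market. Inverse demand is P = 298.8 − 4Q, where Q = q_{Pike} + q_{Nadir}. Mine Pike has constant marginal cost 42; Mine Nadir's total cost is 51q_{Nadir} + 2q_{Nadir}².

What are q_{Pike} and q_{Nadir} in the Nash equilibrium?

Mine Pike's profit: π = q_{Pike}(298.8 − 4(q_{Pike} + q_{Nadir})) − 42q_{Pike}.
∂π/∂q_{Pike} = 256.8 − 8q_{Pike} − 4q_{Nadir} = 0, so q_{Pike} = 32.1 − 0.5q_{Nadir}.
For Nadir: ∂π/∂q_{Nadir} = 247.8 − 12q_{Nadir} − 4q_{Pike} = 0 ⇒ q_{Nadir} = 20.65 − (1/3)q_{Pike}.
Solving the two reaction functions simultaneously: (1 − (−0.5)(−1/3))q_{Pike} = 32.1 − 0.5·20.65, so (5/6)q_{Pike} = 21.775 and q_{Pike} = 26.13.
Then q_{Nadir} = 20.65 − (1/3)·26.13 = 11.94.

26.13, 11.94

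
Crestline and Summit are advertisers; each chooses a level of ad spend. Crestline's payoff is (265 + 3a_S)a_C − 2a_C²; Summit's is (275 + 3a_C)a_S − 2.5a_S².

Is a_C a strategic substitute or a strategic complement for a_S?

strategic complements

Expanding Crestline's payoff: 265a_C + 3a_Sa_C − 2a_C².
∂π/∂a_C = 265 + 3a_S − 4a_C = 0, so a_C = 66.25 + 0.75a_S.
The best-response slope da_C/da_S = 0.75 > 0: the reaction function is upward-sloping, so the choices are strategic complements.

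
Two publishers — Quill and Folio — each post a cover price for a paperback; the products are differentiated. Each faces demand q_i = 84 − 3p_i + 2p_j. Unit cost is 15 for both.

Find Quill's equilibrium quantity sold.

51.75

Quill's profit: π = (p_{Quill} − 15)(84 − 3p_{Quill} + 2p_{Folio}).
∂π/∂p_{Quill} = 129 − 6p_{Quill} + 2p_{Folio} = 0 ⇒ p_{Quill} = 21.5 + (1/3)p_{Folio}.
Setting p_{Quill} = p_{Folio} in the reaction function: p_{Quill} = 21.5 + (1/3)p_{Quill}, so p_{Quill} = 21.5 / (2/3) = 32.25.
q_{Quill} = 84 − 3·32.25 + 2·32.25 = 51.75.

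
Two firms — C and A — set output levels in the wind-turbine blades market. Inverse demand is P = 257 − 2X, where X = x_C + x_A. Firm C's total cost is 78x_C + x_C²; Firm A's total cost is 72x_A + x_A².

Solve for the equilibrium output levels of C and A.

Firm C's profit: π = x_C(257 − 2(x_C + x_A)) − 78x_C − x_C².
∂π/∂x_C = 179 − 6x_C − 2x_A = 0, so x_C = 179/6 − (1/3)x_A.
By the same steps for A: x_A = 185/6 − (1/3)x_C.
Substituting the second reaction function into the first: x_C = 179/6 − (1/3)(185/6 − (1/3)x_C), which gives (8/9)x_C = 176/9 ⇒ x_C = 22.
Then x_A = 185/6 − (1/3)·22 = 23.5.

22, 23.5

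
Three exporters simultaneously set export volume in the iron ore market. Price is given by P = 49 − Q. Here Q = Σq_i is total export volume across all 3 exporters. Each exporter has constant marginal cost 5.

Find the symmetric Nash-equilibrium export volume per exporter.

11

A representative exporter's profit is π_i = q_i(49 − Q) − 5q_i, with Q = q_i + Σ_{j≠i} q_j.
First-order condition: 44 − 2q_i − Σ_{j≠i} q_j = 0.
With identical exporters, set every q_j = q: then 44 − 2q − 2q = 0, i.e. q = 44/4 = 11.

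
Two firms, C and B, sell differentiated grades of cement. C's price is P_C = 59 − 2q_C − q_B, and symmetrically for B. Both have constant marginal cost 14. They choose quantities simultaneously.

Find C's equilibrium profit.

162

Firm C's profit: π = q_C(59 − 2q_C − q_B) − 14q_C.
∂π/∂q_C = 45 − 4q_C − q_B = 0 ⇒ q_C = 11.25 − 0.25q_B.
The game is symmetric, so in equilibrium q_B = q_C: the reaction function gives 1.25q_C = 11.25, hence q_C = 9.
P_C = 59 − 2·9 − 9 = 32.
Profit = (32 − 14)·9 = 162.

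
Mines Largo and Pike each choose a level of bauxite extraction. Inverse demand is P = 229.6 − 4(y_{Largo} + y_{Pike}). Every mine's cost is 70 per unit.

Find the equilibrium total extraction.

Mine Largo's profit: π = y_{Largo}(229.6 − 4(y_{Largo} + y_{Pike})) − 70y_{Largo}.
∂π/∂y_{Largo} = 159.6 − 8y_{Largo} − 4y_{Pike} = 0, so y_{Largo} = 19.95 − 0.5y_{Pike}.
By symmetry y_{Pike} = y_{Largo}; substituting into the reaction function, 1.5y_{Largo} = 19.95 and y_{Largo} = 13.3.
Total extraction: 13.3 + 13.3 = 26.6.

26.6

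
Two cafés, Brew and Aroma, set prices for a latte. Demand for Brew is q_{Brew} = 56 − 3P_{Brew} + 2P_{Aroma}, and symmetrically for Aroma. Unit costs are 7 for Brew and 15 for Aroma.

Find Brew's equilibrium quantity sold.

41.25

Brew's profit: π = (P_{Brew} − 7)(56 − 3P_{Brew} + 2P_{Aroma}).
∂π/∂P_{Brew} = 77 − 6P_{Brew} + 2P_{Aroma} = 0 ⇒ P_{Brew} = 77/6 + (1/3)P_{Aroma}.
Similarly P_{Aroma} = 101/6 + (1/3)P_{Brew}.
Substituting the second reaction function into the first: P_{Brew} = 77/6 + (1/3)(101/6 + (1/3)P_{Brew}), which gives (8/9)P_{Brew} = 166/9 ⇒ P_{Brew} = 20.75.
Then P_{Aroma} = 101/6 + (1/3)·20.75 = 23.75.
q_{Brew} = 56 − 3·20.75 + 2·23.75 = 41.25.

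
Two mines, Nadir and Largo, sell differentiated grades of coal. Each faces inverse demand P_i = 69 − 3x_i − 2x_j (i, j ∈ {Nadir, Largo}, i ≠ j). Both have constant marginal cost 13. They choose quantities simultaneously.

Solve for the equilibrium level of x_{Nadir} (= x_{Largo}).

Mine Nadir's profit: π = x_{Nadir}(69 − 3x_{Nadir} − 2x_{Largo}) − 13x_{Nadir}.
∂π/∂x_{Nadir} = 56 − 6x_{Nadir} − 2x_{Largo} = 0 ⇒ x_{Nadir} = 28/3 − (1/3)x_{Largo}.
By symmetry x_{Largo} = x_{Nadir}; substituting into the reaction function, (4/3)x_{Nadir} = 28/3 and x_{Nadir} = 7.

7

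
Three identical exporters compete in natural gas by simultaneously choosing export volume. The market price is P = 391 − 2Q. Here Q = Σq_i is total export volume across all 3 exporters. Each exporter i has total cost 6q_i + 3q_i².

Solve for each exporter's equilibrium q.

27.5

A representative exporter's profit is π_i = q_i(391 − 2Q) − 6q_i − 3q_i², with Q = q_i + Σ_{j≠i} q_j.
First-order condition: 385 − 10q_i − 2Σ_{j≠i} q_j = 0.
Imposing symmetry (q_j = q for all j) turns Σ_{j≠i} q_j into 2q, so 385 = 14q and q = 27.5.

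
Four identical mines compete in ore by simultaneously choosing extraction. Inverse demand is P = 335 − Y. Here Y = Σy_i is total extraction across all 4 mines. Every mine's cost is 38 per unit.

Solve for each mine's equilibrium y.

A representative mine's profit is π_i = y_i(335 − Y) − 38y_i, with Y = y_i + Σ_{j≠i} y_j.
First-order condition: 297 − 2y_i − Σ_{j≠i} y_j = 0.
With identical mines, set every y_j = y: then 297 − 2y − 3y = 0, i.e. y = 297/5 = 59.4.

59.4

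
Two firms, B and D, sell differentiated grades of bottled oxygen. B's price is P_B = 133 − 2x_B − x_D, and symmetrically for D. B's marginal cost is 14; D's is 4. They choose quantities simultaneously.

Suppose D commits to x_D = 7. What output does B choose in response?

28

Firm B's profit: π = x_B(133 − 2x_B − x_D) − 14x_B.
∂π/∂x_B = 119 − 4x_B − x_D = 0 ⇒ x_B = 29.75 − 0.25x_D.
At x_D = 7: x_B = 29.75 − 0.25·7 = 28.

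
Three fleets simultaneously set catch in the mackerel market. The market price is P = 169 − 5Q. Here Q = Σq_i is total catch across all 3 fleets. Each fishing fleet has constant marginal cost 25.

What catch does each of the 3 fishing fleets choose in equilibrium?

A representative fishing fleet's profit is π_i = q_i(169 − 5Q) − 25q_i, with Q = q_i + Σ_{j≠i} q_j.
First-order condition: 144 − 10q_i − 5Σ_{j≠i} q_j = 0.
Imposing symmetry (q_j = q for all j) turns Σ_{j≠i} q_j into 2q, so 144 = 20q and q = 7.2.

7.2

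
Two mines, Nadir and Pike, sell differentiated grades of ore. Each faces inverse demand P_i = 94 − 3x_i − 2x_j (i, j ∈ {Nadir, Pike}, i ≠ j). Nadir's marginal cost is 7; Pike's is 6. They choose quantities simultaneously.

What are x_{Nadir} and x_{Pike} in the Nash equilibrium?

10.8125, 11.0625

Mine Nadir's profit: π = x_{Nadir}(94 − 3x_{Nadir} − 2x_{Pike}) − 7x_{Nadir}.
∂π/∂x_{Nadir} = 87 − 6x_{Nadir} − 2x_{Pike} = 0 ⇒ x_{Nadir} = 14.5 − (1/3)x_{Pike}.
Similarly x_{Pike} = 44/3 − (1/3)x_{Nadir}.
Solving the two reaction functions simultaneously: (1 − (−1/3)(−1/3))x_{Nadir} = 14.5 − (1/3)·(44/3), so (8/9)x_{Nadir} = 173/18 and x_{Nadir} = 10.8125.
Then x_{Pike} = 44/3 − (1/3)·10.8125 = 11.0625.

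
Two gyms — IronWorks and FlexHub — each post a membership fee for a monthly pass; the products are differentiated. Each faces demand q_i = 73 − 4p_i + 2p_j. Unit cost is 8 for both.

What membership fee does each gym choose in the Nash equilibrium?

IronWorks's profit: π = (p_{IronWorks} − 8)(73 − 4p_{IronWorks} + 2p_{FlexHub}).
∂π/∂p_{IronWorks} = 105 − 8p_{IronWorks} + 2p_{FlexHub} = 0 ⇒ p_{IronWorks} = 13.125 + 0.25p_{FlexHub}.
Setting p_{IronWorks} = p_{FlexHub} in the reaction function: p_{IronWorks} = 13.125 + 0.25p_{IronWorks}, so p_{IronWorks} = 13.125 / 0.75 = 17.5.

17.5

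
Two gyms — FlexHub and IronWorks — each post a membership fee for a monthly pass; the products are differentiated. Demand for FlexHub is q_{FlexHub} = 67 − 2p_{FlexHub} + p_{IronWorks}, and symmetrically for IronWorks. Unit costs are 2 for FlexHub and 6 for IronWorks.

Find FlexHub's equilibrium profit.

FlexHub's profit: π = (p_{FlexHub} − 2)(67 − 2p_{FlexHub} + p_{IronWorks}).
∂π/∂p_{FlexHub} = 71 − 4p_{FlexHub} + p_{IronWorks} = 0 ⇒ p_{FlexHub} = 17.75 + 0.25p_{IronWorks}.
Similarly p_{IronWorks} = 19.75 + 0.25p_{FlexHub}.
Plugging p_{IronWorks} into FlexHub's best response: p_{FlexHub} = 17.75 + 0.25(19.75 + 0.25p_{FlexHub}) ⇒ 0.9375p_{FlexHub} = 22.6875, so p_{FlexHub} = 24.2.
Then p_{IronWorks} = 19.75 + 0.25·24.2 = 25.8.
q_{FlexHub} = 67 − 2·24.2 + 25.8 = 44.4.
Profit = (24.2 − 2)·44.4 = 985.68.

985.68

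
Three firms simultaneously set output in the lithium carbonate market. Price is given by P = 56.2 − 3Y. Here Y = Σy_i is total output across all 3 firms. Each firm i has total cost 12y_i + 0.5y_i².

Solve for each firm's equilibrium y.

A representative firm's profit is π_i = y_i(56.2 − 3Y) − 12y_i − 0.5y_i², with Y = y_i + Σ_{j≠i} y_j.
First-order condition: 44.2 − 7y_i − 3Σ_{j≠i} y_j = 0.
In a symmetric equilibrium every firm chooses the same y, so Σ_{j≠i} y_j = 2y. The condition becomes 44.2 − 13y = 0, giving y = 44.2/13 = 3.4.

3.4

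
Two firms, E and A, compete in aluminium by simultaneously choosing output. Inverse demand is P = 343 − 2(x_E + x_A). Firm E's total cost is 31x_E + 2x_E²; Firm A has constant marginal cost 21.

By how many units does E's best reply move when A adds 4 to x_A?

Firm E's profit: π = x_E(343 − 2(x_E + x_A)) − 31x_E − 2x_E².
∂π/∂x_E = 312 − 8x_E − 2x_A = 0, so x_E = 39 − 0.25x_A.
The reaction-function slope is −0.25, so a 4-unit rise in x_A moves x_E by −0.25 × 4 = −1. E's best response falls — the actions are strategic substitutes.

-1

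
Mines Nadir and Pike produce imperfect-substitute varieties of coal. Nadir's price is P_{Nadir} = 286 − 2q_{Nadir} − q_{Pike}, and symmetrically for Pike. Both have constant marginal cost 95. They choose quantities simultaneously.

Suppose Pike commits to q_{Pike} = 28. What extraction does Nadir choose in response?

Mine Nadir's profit: π = q_{Nadir}(286 − 2q_{Nadir} − q_{Pike}) − 95q_{Nadir}.
∂π/∂q_{Nadir} = 191 − 4q_{Nadir} − q_{Pike} = 0 ⇒ q_{Nadir} = 47.75 − 0.25q_{Pike}.
At q_{Pike} = 28: q_{Nadir} = 47.75 − 0.25·28 = 40.75.

40.75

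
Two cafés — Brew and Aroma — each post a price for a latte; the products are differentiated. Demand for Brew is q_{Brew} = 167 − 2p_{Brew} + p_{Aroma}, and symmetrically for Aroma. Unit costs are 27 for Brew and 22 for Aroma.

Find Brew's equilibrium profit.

Brew's profit: π = (p_{Brew} − 27)(167 − 2p_{Brew} + p_{Aroma}).
∂π/∂p_{Brew} = 221 − 4p_{Brew} + p_{Aroma} = 0 ⇒ p_{Brew} = 55.25 + 0.25p_{Aroma}.
Similarly p_{Aroma} = 52.75 + 0.25p_{Brew}.
Substituting the second reaction function into the first: p_{Brew} = 55.25 + 0.25(52.75 + 0.25p_{Brew}), which gives 0.9375p_{Brew} = 68.4375 ⇒ p_{Brew} = 73.
Then p_{Aroma} = 52.75 + 0.25·73 = 71.
q_{Brew} = 167 − 2·73 + 71 = 92.
Profit = (73 − 27)·92 = 4232.

4232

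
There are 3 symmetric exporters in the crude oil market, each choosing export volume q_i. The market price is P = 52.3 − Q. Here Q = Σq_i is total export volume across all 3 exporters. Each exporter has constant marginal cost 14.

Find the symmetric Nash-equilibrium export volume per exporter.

9.575

A representative exporter's profit is π_i = q_i(52.3 − Q) − 14q_i, with Q = q_i + Σ_{j≠i} q_j.
First-order condition: 38.3 − 2q_i − Σ_{j≠i} q_j = 0.
Imposing symmetry (q_j = q for all j) turns Σ_{j≠i} q_j into 2q, so 38.3 = 4q and q = 9.575.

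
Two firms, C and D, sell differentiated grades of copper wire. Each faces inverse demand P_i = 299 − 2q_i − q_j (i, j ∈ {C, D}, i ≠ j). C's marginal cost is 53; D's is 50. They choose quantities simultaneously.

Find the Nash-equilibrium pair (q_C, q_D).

Firm C's profit: π = q_C(299 − 2q_C − q_D) − 53q_C.
∂π/∂q_C = 246 − 4q_C − q_D = 0 ⇒ q_C = 61.5 − 0.25q_D.
Similarly q_D = 62.25 − 0.25q_C.
Substituting the second reaction function into the first: q_C = 61.5 − 0.25(62.25 − 0.25q_C), which gives 0.9375q_C = 45.9375 ⇒ q_C = 49.
Then q_D = 62.25 − 0.25·49 = 50.

49, 50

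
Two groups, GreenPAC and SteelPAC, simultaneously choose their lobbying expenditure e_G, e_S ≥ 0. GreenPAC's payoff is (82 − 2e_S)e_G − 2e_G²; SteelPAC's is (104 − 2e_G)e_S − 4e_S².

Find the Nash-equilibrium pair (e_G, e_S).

16, 9

Expanding GreenPAC's payoff: 82e_G − 2e_Se_G − 2e_G².
∂π/∂e_G = 82 − 2e_S − 4e_G = 0, so e_G = 20.5 − 0.5e_S.
Likewise for SteelPAC: e_S = 13 − 0.25e_G.
Solving the two reaction functions simultaneously: (1 − (−0.5)(−0.25))e_G = 20.5 − 0.5·13, so 0.875e_G = 14 and e_G = 16.
Then e_S = 13 − 0.25·16 = 9.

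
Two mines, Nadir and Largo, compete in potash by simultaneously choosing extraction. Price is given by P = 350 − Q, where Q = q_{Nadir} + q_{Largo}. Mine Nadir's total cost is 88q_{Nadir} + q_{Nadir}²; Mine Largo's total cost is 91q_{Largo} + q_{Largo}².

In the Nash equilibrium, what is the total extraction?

Mine Nadir's profit: π = q_{Nadir}(350 − (q_{Nadir} + q_{Largo})) − 88q_{Nadir} − q_{Nadir}².
∂π/∂q_{Nadir} = 262 − 4q_{Nadir} − q_{Largo} = 0, so q_{Nadir} = 65.5 − 0.25q_{Largo}.
By the same steps for Largo: q_{Largo} = 64.75 − 0.25q_{Nadir}.
Plugging q_{Largo} into Nadir's best response: q_{Nadir} = 65.5 − 0.25(64.75 − 0.25q_{Nadir}) ⇒ 0.9375q_{Nadir} = 49.3125, so q_{Nadir} = 52.6.
Then q_{Largo} = 64.75 − 0.25·52.6 = 51.6.
Total extraction: 52.6 + 51.6 = 104.2.

104.2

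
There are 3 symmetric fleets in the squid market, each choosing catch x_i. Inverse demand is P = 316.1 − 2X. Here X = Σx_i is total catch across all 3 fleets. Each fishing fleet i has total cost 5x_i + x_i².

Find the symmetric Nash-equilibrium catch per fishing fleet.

31.11

A representative fishing fleet's profit is π_i = x_i(316.1 − 2X) − 5x_i − x_i², with X = x_i + Σ_{j≠i} x_j.
First-order condition: 311.1 − 6x_i − 2Σ_{j≠i} x_j = 0.
With identical fishing fleets, set every x_j = x: then 311.1 − 6x − 4x = 0, i.e. x = 311.1/10 = 31.11.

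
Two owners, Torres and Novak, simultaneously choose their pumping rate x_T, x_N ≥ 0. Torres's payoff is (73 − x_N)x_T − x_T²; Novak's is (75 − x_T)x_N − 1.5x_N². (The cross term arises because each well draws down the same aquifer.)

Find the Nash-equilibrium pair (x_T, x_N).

Expanding Torres's payoff: 73x_T − x_Nx_T − x_T².
∂π/∂x_T = 73 − x_N − 2x_T = 0, so x_T = 36.5 − 0.5x_N.
Likewise for Novak: x_N = 25 − (1/3)x_T.
Plugging x_N into Torres's best response: x_T = 36.5 − 0.5(25 − (1/3)x_T) ⇒ (5/6)x_T = 24, so x_T = 28.8.
Then x_N = 25 − (1/3)·28.8 = 15.4.

28.8, 15.4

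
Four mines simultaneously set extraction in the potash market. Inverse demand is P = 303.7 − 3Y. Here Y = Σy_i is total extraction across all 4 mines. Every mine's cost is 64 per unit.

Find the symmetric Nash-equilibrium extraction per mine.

15.98

A representative mine's profit is π_i = y_i(303.7 − 3Y) − 64y_i, with Y = y_i + Σ_{j≠i} y_j.
First-order condition: 239.7 − 6y_i − 3Σ_{j≠i} y_j = 0.
Imposing symmetry (y_j = y for all j) turns Σ_{j≠i} y_j into 3y, so 239.7 = 15y and y = 15.98.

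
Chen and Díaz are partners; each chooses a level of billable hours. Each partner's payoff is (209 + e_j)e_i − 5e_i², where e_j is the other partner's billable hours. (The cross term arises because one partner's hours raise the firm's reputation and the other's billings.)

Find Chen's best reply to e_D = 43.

25.2

Chen's payoff is (209 + e_D)e_C − 5e_C².
∂π/∂e_C = 209 + e_D − 10e_C = 0, so e_C = 20.9 + 0.1e_D.
At e_D = 43: e_C = 20.9 + 0.1·43 = 25.2.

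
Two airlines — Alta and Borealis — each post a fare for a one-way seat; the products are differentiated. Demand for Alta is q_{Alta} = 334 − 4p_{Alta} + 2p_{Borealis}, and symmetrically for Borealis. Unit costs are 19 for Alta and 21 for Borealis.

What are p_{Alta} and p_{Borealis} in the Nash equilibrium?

Alta's profit: π = (p_{Alta} − 19)(334 − 4p_{Alta} + 2p_{Borealis}).
∂π/∂p_{Alta} = 410 − 8p_{Alta} + 2p_{Borealis} = 0 ⇒ p_{Alta} = 51.25 + 0.25p_{Borealis}.
Similarly p_{Borealis} = 52.25 + 0.25p_{Alta}.
Substituting the second reaction function into the first: p_{Alta} = 51.25 + 0.25(52.25 + 0.25p_{Alta}), which gives 0.9375p_{Alta} = 64.3125 ⇒ p_{Alta} = 68.6.
Then p_{Borealis} = 52.25 + 0.25·68.6 = 69.4.

68.6, 69.4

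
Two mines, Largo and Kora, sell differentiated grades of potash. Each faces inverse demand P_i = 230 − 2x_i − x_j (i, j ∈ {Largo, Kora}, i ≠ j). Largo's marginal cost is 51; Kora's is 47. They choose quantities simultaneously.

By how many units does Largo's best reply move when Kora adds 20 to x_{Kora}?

Mine Largo's profit: π = x_{Largo}(230 − 2x_{Largo} − x_{Kora}) − 51x_{Largo}.
∂π/∂x_{Largo} = 179 − 4x_{Largo} − x_{Kora} = 0 ⇒ x_{Largo} = 44.75 − 0.25x_{Kora}.
The reaction-function slope is −0.25, so a 20-unit rise in x_{Kora} moves x_{Largo} by −0.25 × 20 = −5. Largo's best response falls — the actions are strategic substitutes.

-5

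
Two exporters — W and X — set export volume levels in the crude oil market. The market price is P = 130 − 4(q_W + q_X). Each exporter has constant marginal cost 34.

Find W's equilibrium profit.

Exporter W's profit: π = q_W(130 − 4(q_W + q_X)) − 34q_W.
∂π/∂q_W = 96 − 8q_W − 4q_X = 0, so q_W = 12 − 0.5q_X.
By symmetry q_X = q_W; substituting into the reaction function, 1.5q_W = 12 and q_W = 8.
Price P = 130 − 4·16 = 66.
W's profit: (66 − 34)·8 = 256.

256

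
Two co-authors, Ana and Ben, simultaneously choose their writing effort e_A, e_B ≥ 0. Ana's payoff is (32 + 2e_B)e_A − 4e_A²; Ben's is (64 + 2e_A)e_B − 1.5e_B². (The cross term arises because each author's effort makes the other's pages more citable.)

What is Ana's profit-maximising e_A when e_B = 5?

Expanding Ana's payoff: 32e_A + 2e_Be_A − 4e_A².
∂π/∂e_A = 32 + 2e_B − 8e_A = 0, so e_A = 4 + 0.25e_B.
At e_B = 5: e_A = 4 + 0.25·5 = 5.25.

5.25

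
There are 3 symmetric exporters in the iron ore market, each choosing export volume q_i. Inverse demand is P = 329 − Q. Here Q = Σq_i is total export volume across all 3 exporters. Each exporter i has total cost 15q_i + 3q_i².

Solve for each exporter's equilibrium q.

31.4

A representative exporter's profit is π_i = q_i(329 − Q) − 15q_i − 3q_i², with Q = q_i + Σ_{j≠i} q_j.
First-order condition: 314 − 8q_i − Σ_{j≠i} q_j = 0.
Imposing symmetry (q_j = q for all j) turns Σ_{j≠i} q_j into 2q, so 314 = 10q and q = 31.4.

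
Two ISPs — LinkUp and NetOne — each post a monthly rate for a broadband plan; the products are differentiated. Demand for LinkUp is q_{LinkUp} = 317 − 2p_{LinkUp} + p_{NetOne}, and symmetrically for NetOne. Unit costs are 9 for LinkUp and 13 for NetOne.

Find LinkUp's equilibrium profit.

21300.48

LinkUp's profit: π = (p_{LinkUp} − 9)(317 − 2p_{LinkUp} + p_{NetOne}).
∂π/∂p_{LinkUp} = 335 − 4p_{LinkUp} + p_{NetOne} = 0 ⇒ p_{LinkUp} = 83.75 + 0.25p_{NetOne}.
Similarly p_{NetOne} = 85.75 + 0.25p_{LinkUp}.
Substituting the second reaction function into the first: p_{LinkUp} = 83.75 + 0.25(85.75 + 0.25p_{LinkUp}), which gives 0.9375p_{LinkUp} = 105.1875 ⇒ p_{LinkUp} = 112.2.
Then p_{NetOne} = 85.75 + 0.25·112.2 = 113.8.
q_{LinkUp} = 317 − 2·112.2 + 113.8 = 206.4.
Profit = (112.2 − 9)·206.4 = 21300.48.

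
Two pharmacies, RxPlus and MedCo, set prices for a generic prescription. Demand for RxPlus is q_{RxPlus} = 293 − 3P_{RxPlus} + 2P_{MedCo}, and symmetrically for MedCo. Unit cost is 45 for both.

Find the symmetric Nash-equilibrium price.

107

RxPlus's profit: π = (P_{RxPlus} − 45)(293 − 3P_{RxPlus} + 2P_{MedCo}).
∂π/∂P_{RxPlus} = 428 − 6P_{RxPlus} + 2P_{MedCo} = 0 ⇒ P_{RxPlus} = 214/3 + (1/3)P_{MedCo}.
The game is symmetric, so in equilibrium P_{MedCo} = P_{RxPlus}: the reaction function gives (2/3)P_{RxPlus} = 214/3, hence P_{RxPlus} = 107.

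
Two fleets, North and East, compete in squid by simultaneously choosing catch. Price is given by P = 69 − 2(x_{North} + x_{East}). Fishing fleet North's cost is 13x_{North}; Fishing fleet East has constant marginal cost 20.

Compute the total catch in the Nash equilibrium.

Fishing fleet North's profit: π = x_{North}(69 − 2(x_{North} + x_{East})) − 13x_{North}.
∂π/∂x_{North} = 56 − 4x_{North} − 2x_{East} = 0, so x_{North} = 14 − 0.5x_{East}.
By the same steps for East: x_{East} = 12.25 − 0.5x_{North}.
Substituting the second reaction function into the first: x_{North} = 14 − 0.5(12.25 − 0.5x_{North}), which gives 0.75x_{North} = 7.875 ⇒ x_{North} = 10.5.
Then x_{East} = 12.25 − 0.5·10.5 = 7.
Total catch: 10.5 + 7 = 17.5.

17.5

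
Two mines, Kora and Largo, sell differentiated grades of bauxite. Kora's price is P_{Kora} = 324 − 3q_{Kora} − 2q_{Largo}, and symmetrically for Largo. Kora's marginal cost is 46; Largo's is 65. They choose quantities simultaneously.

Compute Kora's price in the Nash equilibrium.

Mine Kora's profit: π = q_{Kora}(324 − 3q_{Kora} − 2q_{Largo}) − 46q_{Kora}.
∂π/∂q_{Kora} = 278 − 6q_{Kora} − 2q_{Largo} = 0 ⇒ q_{Kora} = 139/3 − (1/3)q_{Largo}.
Similarly q_{Largo} = 259/6 − (1/3)q_{Kora}.
Plugging q_{Largo} into Kora's best response: q_{Kora} = 139/3 − (1/3)(259/6 − (1/3)q_{Kora}) ⇒ (8/9)q_{Kora} = 575/18, so q_{Kora} = 35.9375.
Then q_{Largo} = 259/6 − (1/3)·35.9375 = 31.1875.
P_{Kora} = 324 − 3·35.9375 − 2·31.1875 = 153.8125.

153.8125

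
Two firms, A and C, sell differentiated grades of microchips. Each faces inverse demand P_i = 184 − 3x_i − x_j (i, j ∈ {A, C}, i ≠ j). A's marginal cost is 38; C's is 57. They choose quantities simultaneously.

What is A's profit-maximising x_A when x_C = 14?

22

Firm A's profit: π = x_A(184 − 3x_A − x_C) − 38x_A.
∂π/∂x_A = 146 − 6x_A − x_C = 0 ⇒ x_A = 73/3 − (1/6)x_C.
At x_C = 14: x_A = 73/3 − (1/6)·14 = 22.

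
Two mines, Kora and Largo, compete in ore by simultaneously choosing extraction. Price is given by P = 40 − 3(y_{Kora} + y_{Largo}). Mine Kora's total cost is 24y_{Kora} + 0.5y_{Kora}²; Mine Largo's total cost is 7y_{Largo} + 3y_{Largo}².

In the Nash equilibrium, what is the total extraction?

Mine Kora's profit: π = y_{Kora}(40 − 3(y_{Kora} + y_{Largo})) − 24y_{Kora} − 0.5y_{Kora}².
∂π/∂y_{Kora} = 16 − 7y_{Kora} − 3y_{Largo} = 0, so y_{Kora} = 16/7 − (3/7)y_{Largo}.
For Largo: ∂π/∂y_{Largo} = 33 − 12y_{Largo} − 3y_{Kora} = 0 ⇒ y_{Largo} = 2.75 − 0.25y_{Kora}.
Solving the two reaction functions simultaneously: (1 − (−3/7)(−0.25))y_{Kora} = 16/7 − (3/7)·2.75, so (25/28)y_{Kora} = 31/28 and y_{Kora} = 1.24.
Then y_{Largo} = 2.75 − 0.25·1.24 = 2.44.
Total extraction: 1.24 + 2.44 = 3.68.

3.68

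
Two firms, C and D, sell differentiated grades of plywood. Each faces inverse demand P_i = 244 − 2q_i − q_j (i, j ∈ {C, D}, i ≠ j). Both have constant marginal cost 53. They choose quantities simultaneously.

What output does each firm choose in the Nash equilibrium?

38.2

Firm C's profit: π = q_C(244 − 2q_C − q_D) − 53q_C.
∂π/∂q_C = 191 − 4q_C − q_D = 0 ⇒ q_C = 47.75 − 0.25q_D.
Setting q_C = q_D in the reaction function: q_C = 47.75 − 0.25q_C, so q_C = 47.75 / 1.25 = 38.2.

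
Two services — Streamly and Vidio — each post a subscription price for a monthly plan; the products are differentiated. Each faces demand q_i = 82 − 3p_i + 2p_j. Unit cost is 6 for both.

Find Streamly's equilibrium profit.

1083

Streamly's profit: π = (p_{Streamly} − 6)(82 − 3p_{Streamly} + 2p_{Vidio}).
∂π/∂p_{Streamly} = 100 − 6p_{Streamly} + 2p_{Vidio} = 0 ⇒ p_{Streamly} = 50/3 + (1/3)p_{Vidio}.
The game is symmetric, so in equilibrium p_{Vidio} = p_{Streamly}: the reaction function gives (2/3)p_{Streamly} = 50/3, hence p_{Streamly} = 25.
q_{Streamly} = 82 − 3·25 + 2·25 = 57.
Profit = (25 − 6)·57 = 1083.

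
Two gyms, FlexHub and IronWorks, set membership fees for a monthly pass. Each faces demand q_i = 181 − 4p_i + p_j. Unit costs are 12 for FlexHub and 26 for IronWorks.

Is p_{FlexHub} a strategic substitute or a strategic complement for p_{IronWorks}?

FlexHub's profit: π = (p_{FlexHub} − 12)(181 − 4p_{FlexHub} + p_{IronWorks}).
∂π/∂p_{FlexHub} = 229 − 8p_{FlexHub} + p_{IronWorks} = 0 ⇒ p_{FlexHub} = 28.625 + 0.125p_{IronWorks}.
The best-response slope dp_{FlexHub}/dp_{IronWorks} = 0.125 > 0: the reaction function is upward-sloping, so the choices are strategic complements.

strategic complements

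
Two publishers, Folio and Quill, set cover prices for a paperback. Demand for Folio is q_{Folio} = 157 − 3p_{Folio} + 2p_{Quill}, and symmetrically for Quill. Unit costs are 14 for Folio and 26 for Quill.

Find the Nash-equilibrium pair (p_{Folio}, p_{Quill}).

52, 56.5

Folio's profit: π = (p_{Folio} − 14)(157 − 3p_{Folio} + 2p_{Quill}).
∂π/∂p_{Folio} = 199 − 6p_{Folio} + 2p_{Quill} = 0 ⇒ p_{Folio} = 199/6 + (1/3)p_{Quill}.
Similarly p_{Quill} = 235/6 + (1/3)p_{Folio}.
Substituting the second reaction function into the first: p_{Folio} = 199/6 + (1/3)(235/6 + (1/3)p_{Folio}), which gives (8/9)p_{Folio} = 416/9 ⇒ p_{Folio} = 52.
Then p_{Quill} = 235/6 + (1/3)·52 = 56.5.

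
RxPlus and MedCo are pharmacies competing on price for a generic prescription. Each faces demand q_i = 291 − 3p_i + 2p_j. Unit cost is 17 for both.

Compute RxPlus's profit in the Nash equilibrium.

14076.75

RxPlus's profit: π = (p_{RxPlus} − 17)(291 − 3p_{RxPlus} + 2p_{MedCo}).
∂π/∂p_{RxPlus} = 342 − 6p_{RxPlus} + 2p_{MedCo} = 0 ⇒ p_{RxPlus} = 57 + (1/3)p_{MedCo}.
The game is symmetric, so in equilibrium p_{MedCo} = p_{RxPlus}: the reaction function gives (2/3)p_{RxPlus} = 57, hence p_{RxPlus} = 85.5.
q_{RxPlus} = 291 − 3·85.5 + 2·85.5 = 205.5.
Profit = (85.5 − 17)·205.5 = 14076.75.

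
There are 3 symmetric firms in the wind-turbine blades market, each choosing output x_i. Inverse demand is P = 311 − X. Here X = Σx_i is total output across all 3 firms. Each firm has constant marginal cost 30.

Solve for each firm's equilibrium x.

70.25

A representative firm's profit is π_i = x_i(311 − X) − 30x_i, with X = x_i + Σ_{j≠i} x_j.
First-order condition: 281 − 2x_i − Σ_{j≠i} x_j = 0.
Imposing symmetry (x_j = x for all j) turns Σ_{j≠i} x_j into 2x, so 281 = 4x and x = 70.25.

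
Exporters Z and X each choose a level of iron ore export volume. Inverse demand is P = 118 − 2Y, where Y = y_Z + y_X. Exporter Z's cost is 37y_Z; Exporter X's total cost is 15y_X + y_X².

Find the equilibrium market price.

Exporter Z's profit: π = y_Z(118 − 2(y_Z + y_X)) − 37y_Z.
∂π/∂y_Z = 81 − 4y_Z − 2y_X = 0, so y_Z = 20.25 − 0.5y_X.
For X: ∂π/∂y_X = 103 − 6y_X − 2y_Z = 0 ⇒ y_X = 103/6 − (1/3)y_Z.
Solving the two reaction functions simultaneously: (1 − (−0.5)(−1/3))y_Z = 20.25 − 0.5·(103/6), so (5/6)y_Z = 35/3 and y_Z = 14.
Then y_X = 103/6 − (1/3)·14 = 12.5.
Equilibrium price: P = 118 − 2·26.5 = 65.

65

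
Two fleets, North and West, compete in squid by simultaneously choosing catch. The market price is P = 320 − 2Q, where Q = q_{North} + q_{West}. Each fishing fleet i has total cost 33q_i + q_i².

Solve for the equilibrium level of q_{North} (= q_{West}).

35.875

Fishing fleet North's profit: π = q_{North}(320 − 2(q_{North} + q_{West})) − 33q_{North} − q_{North}².
∂π/∂q_{North} = 287 − 6q_{North} − 2q_{West} = 0, so q_{North} = 287/6 − (1/3)q_{West}.
Setting q_{North} = q_{West} in the reaction function: q_{North} = 287/6 − (1/3)q_{North}, so q_{North} = (287/6) / (4/3) = 35.875.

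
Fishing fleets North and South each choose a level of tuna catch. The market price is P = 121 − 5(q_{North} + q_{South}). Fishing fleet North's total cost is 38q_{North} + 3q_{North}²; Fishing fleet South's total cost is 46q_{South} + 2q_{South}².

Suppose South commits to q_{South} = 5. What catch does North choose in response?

3.625

Fishing fleet North's profit: π = q_{North}(121 − 5(q_{North} + q_{South})) − 38q_{North} − 3q_{North}².
∂π/∂q_{North} = 83 − 16q_{North} − 5q_{South} = 0, so q_{North} = 5.1875 − 0.3125q_{South}.
At q_{South} = 5: q_{North} = 5.1875 − 0.3125·5 = 3.625.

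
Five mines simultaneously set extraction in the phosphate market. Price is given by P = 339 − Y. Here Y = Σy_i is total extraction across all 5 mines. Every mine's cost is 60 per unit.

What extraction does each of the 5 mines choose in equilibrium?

46.5

A representative mine's profit is π_i = y_i(339 − Y) − 60y_i, with Y = y_i + Σ_{j≠i} y_j.
First-order condition: 279 − 2y_i − Σ_{j≠i} y_j = 0.
With identical mines, set every y_j = y: then 279 − 2y − 4y = 0, i.e. y = 279/6 = 46.5.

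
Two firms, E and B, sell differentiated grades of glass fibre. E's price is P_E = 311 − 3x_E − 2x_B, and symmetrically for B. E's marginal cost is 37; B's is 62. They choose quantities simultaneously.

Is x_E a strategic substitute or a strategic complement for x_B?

strategic substitutes

Firm E's profit: π = x_E(311 − 3x_E − 2x_B) − 37x_E.
∂π/∂x_E = 274 − 6x_E − 2x_B = 0 ⇒ x_E = 137/3 − (1/3)x_B.
The best-response slope dx_E/dx_B = −1/3 < 0: the reaction function is downward-sloping, so the choices are strategic substitutes.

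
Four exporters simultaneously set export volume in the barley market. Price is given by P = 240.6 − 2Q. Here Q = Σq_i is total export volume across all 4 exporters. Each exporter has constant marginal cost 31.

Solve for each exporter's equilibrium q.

20.96

A representative exporter's profit is π_i = q_i(240.6 − 2Q) − 31q_i, with Q = q_i + Σ_{j≠i} q_j.
First-order condition: 209.6 − 4q_i − 2Σ_{j≠i} q_j = 0.
With identical exporters, set every q_j = q: then 209.6 − 4q − 6q = 0, i.e. q = 209.6/10 = 20.96.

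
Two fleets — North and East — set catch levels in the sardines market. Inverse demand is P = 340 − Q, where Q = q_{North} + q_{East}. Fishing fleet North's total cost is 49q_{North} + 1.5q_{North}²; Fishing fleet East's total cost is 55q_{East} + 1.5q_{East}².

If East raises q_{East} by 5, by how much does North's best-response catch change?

-1

Fishing fleet North's profit: π = q_{North}(340 − (q_{North} + q_{East})) − 49q_{North} − 1.5q_{North}².
∂π/∂q_{North} = 291 − 5q_{North} − q_{East} = 0, so q_{North} = 58.2 − 0.2q_{East}.
The reaction-function slope is −0.2, so a 5-unit rise in q_{East} moves q_{North} by −0.2 × 5 = −1. North's best response falls — the actions are strategic substitutes.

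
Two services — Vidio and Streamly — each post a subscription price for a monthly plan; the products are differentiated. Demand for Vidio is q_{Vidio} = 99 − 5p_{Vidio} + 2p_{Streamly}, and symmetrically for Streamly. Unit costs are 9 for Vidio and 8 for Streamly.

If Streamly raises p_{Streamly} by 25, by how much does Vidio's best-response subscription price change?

5

Vidio's profit: π = (p_{Vidio} − 9)(99 − 5p_{Vidio} + 2p_{Streamly}).
∂π/∂p_{Vidio} = 144 − 10p_{Vidio} + 2p_{Streamly} = 0 ⇒ p_{Vidio} = 14.4 + 0.2p_{Streamly}.
The reaction-function slope is 0.2, so a 25-unit rise in p_{Streamly} moves p_{Vidio} by 0.2 × 25 = 5. Vidio's best response rises — the actions are strategic complements.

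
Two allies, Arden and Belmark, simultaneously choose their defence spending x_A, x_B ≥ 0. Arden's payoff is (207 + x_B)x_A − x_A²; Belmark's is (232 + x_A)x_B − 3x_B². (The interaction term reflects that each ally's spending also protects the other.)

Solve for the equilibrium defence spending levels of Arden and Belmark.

134, 61

Expanding Arden's payoff: 207x_A + x_Bx_A − x_A².
∂π/∂x_A = 207 + x_B − 2x_A = 0, so x_A = 103.5 + 0.5x_B.
Likewise for Belmark: x_B = 116/3 + (1/6)x_A.
Substituting the second reaction function into the first: x_A = 103.5 + 0.5(116/3 + (1/6)x_A), which gives (11/12)x_A = 737/6 ⇒ x_A = 134.
Then x_B = 116/3 + (1/6)·134 = 61.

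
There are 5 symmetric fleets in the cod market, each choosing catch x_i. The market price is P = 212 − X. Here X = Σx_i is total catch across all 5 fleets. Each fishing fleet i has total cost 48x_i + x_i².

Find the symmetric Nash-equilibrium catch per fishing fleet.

20.5

A representative fishing fleet's profit is π_i = x_i(212 − X) − 48x_i − x_i², with X = x_i + Σ_{j≠i} x_j.
First-order condition: 164 − 4x_i − Σ_{j≠i} x_j = 0.
In a symmetric equilibrium every fishing fleet chooses the same x, so Σ_{j≠i} x_j = 4x. The condition becomes 164 − 8x = 0, giving x = 164/8 = 20.5.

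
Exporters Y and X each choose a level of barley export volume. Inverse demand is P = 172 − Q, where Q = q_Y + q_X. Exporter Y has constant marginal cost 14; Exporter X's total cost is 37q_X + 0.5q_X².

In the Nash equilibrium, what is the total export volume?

Exporter Y's profit: π = q_Y(172 − (q_Y + q_X)) − 14q_Y.
∂π/∂q_Y = 158 − 2q_Y − q_X = 0, so q_Y = 79 − 0.5q_X.
For X: ∂π/∂q_X = 135 − 3q_X − q_Y = 0 ⇒ q_X = 45 − (1/3)q_Y.
Plugging q_X into Y's best response: q_Y = 79 − 0.5(45 − (1/3)q_Y) ⇒ (5/6)q_Y = 56.5, so q_Y = 67.8.
Then q_X = 45 − (1/3)·67.8 = 22.4.
Total export volume: 67.8 + 22.4 = 90.2.

90.2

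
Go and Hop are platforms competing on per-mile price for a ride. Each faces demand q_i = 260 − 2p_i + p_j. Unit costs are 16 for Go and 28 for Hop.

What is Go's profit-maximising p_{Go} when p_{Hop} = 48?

Go's profit: π = (p_{Go} − 16)(260 − 2p_{Go} + p_{Hop}).
∂π/∂p_{Go} = 292 − 4p_{Go} + p_{Hop} = 0 ⇒ p_{Go} = 73 + 0.25p_{Hop}.
At p_{Hop} = 48: p_{Go} = 73 + 0.25·48 = 85.

85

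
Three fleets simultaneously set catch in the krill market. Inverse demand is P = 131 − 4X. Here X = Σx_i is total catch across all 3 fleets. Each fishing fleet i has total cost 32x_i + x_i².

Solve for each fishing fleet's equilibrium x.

5.5

A representative fishing fleet's profit is π_i = x_i(131 − 4X) − 32x_i − x_i², with X = x_i + Σ_{j≠i} x_j.
First-order condition: 99 − 10x_i − 4Σ_{j≠i} x_j = 0.
In a symmetric equilibrium every fishing fleet chooses the same x, so Σ_{j≠i} x_j = 2x. The condition becomes 99 − 18x = 0, giving x = 99/18 = 5.5.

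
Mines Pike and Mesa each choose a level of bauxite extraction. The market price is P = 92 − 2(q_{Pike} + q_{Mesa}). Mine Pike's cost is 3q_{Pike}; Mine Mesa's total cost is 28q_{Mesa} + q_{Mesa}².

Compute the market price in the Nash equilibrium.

43.6

Mine Pike's profit: π = q_{Pike}(92 − 2(q_{Pike} + q_{Mesa})) − 3q_{Pike}.
∂π/∂q_{Pike} = 89 − 4q_{Pike} − 2q_{Mesa} = 0, so q_{Pike} = 22.25 − 0.5q_{Mesa}.
For Mesa: ∂π/∂q_{Mesa} = 64 − 6q_{Mesa} − 2q_{Pike} = 0 ⇒ q_{Mesa} = 32/3 − (1/3)q_{Pike}.
Substituting the second reaction function into the first: q_{Pike} = 22.25 − 0.5(32/3 − (1/3)q_{Pike}), which gives (5/6)q_{Pike} = 203/12 ⇒ q_{Pike} = 20.3.
Then q_{Mesa} = 32/3 − (1/3)·20.3 = 3.9.
Equilibrium price: P = 92 − 2·24.2 = 43.6.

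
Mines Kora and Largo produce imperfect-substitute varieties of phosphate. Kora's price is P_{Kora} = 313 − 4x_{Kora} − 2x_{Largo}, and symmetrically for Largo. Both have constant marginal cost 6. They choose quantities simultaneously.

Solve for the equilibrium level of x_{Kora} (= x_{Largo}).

Mine Kora's profit: π = x_{Kora}(313 − 4x_{Kora} − 2x_{Largo}) − 6x_{Kora}.
∂π/∂x_{Kora} = 307 − 8x_{Kora} − 2x_{Largo} = 0 ⇒ x_{Kora} = 38.375 − 0.25x_{Largo}.
The game is symmetric, so in equilibrium x_{Largo} = x_{Kora}: the reaction function gives 1.25x_{Kora} = 38.375, hence x_{Kora} = 30.7.

30.7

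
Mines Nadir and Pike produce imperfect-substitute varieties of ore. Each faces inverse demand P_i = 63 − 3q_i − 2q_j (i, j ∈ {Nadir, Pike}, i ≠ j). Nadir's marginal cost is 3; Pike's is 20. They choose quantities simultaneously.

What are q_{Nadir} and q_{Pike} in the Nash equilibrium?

Mine Nadir's profit: π = q_{Nadir}(63 − 3q_{Nadir} − 2q_{Pike}) − 3q_{Nadir}.
∂π/∂q_{Nadir} = 60 − 6q_{Nadir} − 2q_{Pike} = 0 ⇒ q_{Nadir} = 10 − (1/3)q_{Pike}.
Similarly q_{Pike} = 43/6 − (1/3)q_{Nadir}.
Solving the two reaction functions simultaneously: (1 − (−1/3)(−1/3))q_{Nadir} = 10 − (1/3)·(43/6), so (8/9)q_{Nadir} = 137/18 and q_{Nadir} = 8.5625.
Then q_{Pike} = 43/6 − (1/3)·8.5625 = 4.3125.

8.5625, 4.3125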